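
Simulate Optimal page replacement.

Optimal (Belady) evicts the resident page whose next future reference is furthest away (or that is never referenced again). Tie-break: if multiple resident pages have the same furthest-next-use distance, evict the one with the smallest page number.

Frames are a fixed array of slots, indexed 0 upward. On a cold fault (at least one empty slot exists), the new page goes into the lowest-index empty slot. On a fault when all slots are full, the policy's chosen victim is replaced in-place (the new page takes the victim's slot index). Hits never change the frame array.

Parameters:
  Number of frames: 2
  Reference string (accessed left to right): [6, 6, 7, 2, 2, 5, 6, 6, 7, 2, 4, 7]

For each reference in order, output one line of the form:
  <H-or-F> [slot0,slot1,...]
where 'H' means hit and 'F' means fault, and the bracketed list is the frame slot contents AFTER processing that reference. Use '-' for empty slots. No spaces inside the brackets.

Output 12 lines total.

F [6,-]
H [6,-]
F [6,7]
F [6,2]
H [6,2]
F [6,5]
H [6,5]
H [6,5]
F [6,7]
F [2,7]
F [4,7]
H [4,7]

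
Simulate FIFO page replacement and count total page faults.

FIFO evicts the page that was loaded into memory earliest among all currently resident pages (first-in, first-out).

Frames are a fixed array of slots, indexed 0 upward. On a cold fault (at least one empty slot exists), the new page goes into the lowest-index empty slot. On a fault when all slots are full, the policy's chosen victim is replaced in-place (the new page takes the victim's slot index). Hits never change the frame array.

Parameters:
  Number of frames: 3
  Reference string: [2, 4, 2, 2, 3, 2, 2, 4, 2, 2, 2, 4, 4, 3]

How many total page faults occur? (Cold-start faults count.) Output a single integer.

Step 0: ref 2 → FAULT, frames=[2,-,-]
Step 1: ref 4 → FAULT, frames=[2,4,-]
Step 2: ref 2 → HIT, frames=[2,4,-]
Step 3: ref 2 → HIT, frames=[2,4,-]
Step 4: ref 3 → FAULT, frames=[2,4,3]
Step 5: ref 2 → HIT, frames=[2,4,3]
Step 6: ref 2 → HIT, frames=[2,4,3]
Step 7: ref 4 → HIT, frames=[2,4,3]
Step 8: ref 2 → HIT, frames=[2,4,3]
Step 9: ref 2 → HIT, frames=[2,4,3]
Step 10: ref 2 → HIT, frames=[2,4,3]
Step 11: ref 4 → HIT, frames=[2,4,3]
Step 12: ref 4 → HIT, frames=[2,4,3]
Step 13: ref 3 → HIT, frames=[2,4,3]
Total faults: 3

Answer: 3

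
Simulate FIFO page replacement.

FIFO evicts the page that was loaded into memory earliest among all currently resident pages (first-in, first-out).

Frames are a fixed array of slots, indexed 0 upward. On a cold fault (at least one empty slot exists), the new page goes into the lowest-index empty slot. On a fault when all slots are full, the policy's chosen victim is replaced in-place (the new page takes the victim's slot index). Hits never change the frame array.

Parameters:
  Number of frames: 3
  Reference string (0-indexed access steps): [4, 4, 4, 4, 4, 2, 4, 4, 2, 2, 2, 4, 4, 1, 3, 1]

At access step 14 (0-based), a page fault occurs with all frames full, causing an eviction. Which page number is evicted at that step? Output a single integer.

Answer: 4

Derivation:
Step 0: ref 4 -> FAULT, frames=[4,-,-]
Step 1: ref 4 -> HIT, frames=[4,-,-]
Step 2: ref 4 -> HIT, frames=[4,-,-]
Step 3: ref 4 -> HIT, frames=[4,-,-]
Step 4: ref 4 -> HIT, frames=[4,-,-]
Step 5: ref 2 -> FAULT, frames=[4,2,-]
Step 6: ref 4 -> HIT, frames=[4,2,-]
Step 7: ref 4 -> HIT, frames=[4,2,-]
Step 8: ref 2 -> HIT, frames=[4,2,-]
Step 9: ref 2 -> HIT, frames=[4,2,-]
Step 10: ref 2 -> HIT, frames=[4,2,-]
Step 11: ref 4 -> HIT, frames=[4,2,-]
Step 12: ref 4 -> HIT, frames=[4,2,-]
Step 13: ref 1 -> FAULT, frames=[4,2,1]
Step 14: ref 3 -> FAULT, evict 4, frames=[3,2,1]
At step 14: evicted page 4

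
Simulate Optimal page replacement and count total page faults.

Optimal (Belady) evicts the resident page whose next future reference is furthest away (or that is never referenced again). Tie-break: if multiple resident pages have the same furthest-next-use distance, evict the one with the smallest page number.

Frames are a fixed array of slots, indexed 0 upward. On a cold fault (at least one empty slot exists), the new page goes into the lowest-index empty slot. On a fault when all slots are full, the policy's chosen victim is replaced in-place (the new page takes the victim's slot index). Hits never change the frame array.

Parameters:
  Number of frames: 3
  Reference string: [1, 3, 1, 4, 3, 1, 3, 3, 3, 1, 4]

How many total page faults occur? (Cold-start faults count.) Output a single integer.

Step 0: ref 1 → FAULT, frames=[1,-,-]
Step 1: ref 3 → FAULT, frames=[1,3,-]
Step 2: ref 1 → HIT, frames=[1,3,-]
Step 3: ref 4 → FAULT, frames=[1,3,4]
Step 4: ref 3 → HIT, frames=[1,3,4]
Step 5: ref 1 → HIT, frames=[1,3,4]
Step 6: ref 3 → HIT, frames=[1,3,4]
Step 7: ref 3 → HIT, frames=[1,3,4]
Step 8: ref 3 → HIT, frames=[1,3,4]
Step 9: ref 1 → HIT, frames=[1,3,4]
Step 10: ref 4 → HIT, frames=[1,3,4]
Total faults: 3

Answer: 3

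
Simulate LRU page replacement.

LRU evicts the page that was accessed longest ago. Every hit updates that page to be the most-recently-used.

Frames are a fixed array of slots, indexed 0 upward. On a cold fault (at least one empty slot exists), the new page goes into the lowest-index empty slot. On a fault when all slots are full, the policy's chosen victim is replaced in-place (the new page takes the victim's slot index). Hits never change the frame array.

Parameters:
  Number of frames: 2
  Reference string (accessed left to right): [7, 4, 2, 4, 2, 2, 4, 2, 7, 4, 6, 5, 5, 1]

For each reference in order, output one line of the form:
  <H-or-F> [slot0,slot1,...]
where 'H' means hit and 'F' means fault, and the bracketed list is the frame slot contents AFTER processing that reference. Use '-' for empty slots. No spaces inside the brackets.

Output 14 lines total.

F [7,-]
F [7,4]
F [2,4]
H [2,4]
H [2,4]
H [2,4]
H [2,4]
H [2,4]
F [2,7]
F [4,7]
F [4,6]
F [5,6]
H [5,6]
F [5,1]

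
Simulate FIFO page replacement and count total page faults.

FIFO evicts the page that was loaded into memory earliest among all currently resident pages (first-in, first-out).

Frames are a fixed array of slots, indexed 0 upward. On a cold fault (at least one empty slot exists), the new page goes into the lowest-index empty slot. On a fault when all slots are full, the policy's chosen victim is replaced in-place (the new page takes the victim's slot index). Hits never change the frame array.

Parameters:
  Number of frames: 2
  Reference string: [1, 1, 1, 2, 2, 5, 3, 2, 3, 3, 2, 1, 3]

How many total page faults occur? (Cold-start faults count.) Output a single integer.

Answer: 7

Derivation:
Step 0: ref 1 → FAULT, frames=[1,-]
Step 1: ref 1 → HIT, frames=[1,-]
Step 2: ref 1 → HIT, frames=[1,-]
Step 3: ref 2 → FAULT, frames=[1,2]
Step 4: ref 2 → HIT, frames=[1,2]
Step 5: ref 5 → FAULT (evict 1), frames=[5,2]
Step 6: ref 3 → FAULT (evict 2), frames=[5,3]
Step 7: ref 2 → FAULT (evict 5), frames=[2,3]
Step 8: ref 3 → HIT, frames=[2,3]
Step 9: ref 3 → HIT, frames=[2,3]
Step 10: ref 2 → HIT, frames=[2,3]
Step 11: ref 1 → FAULT (evict 3), frames=[2,1]
Step 12: ref 3 → FAULT (evict 2), frames=[3,1]
Total faults: 7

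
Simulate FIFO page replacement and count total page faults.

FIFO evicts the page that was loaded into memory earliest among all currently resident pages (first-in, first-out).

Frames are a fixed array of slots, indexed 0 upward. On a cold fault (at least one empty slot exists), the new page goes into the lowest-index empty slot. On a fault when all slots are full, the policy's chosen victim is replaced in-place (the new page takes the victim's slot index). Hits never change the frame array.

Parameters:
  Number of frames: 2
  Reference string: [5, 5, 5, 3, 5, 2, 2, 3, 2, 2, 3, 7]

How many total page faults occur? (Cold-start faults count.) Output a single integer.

Answer: 4

Derivation:
Step 0: ref 5 → FAULT, frames=[5,-]
Step 1: ref 5 → HIT, frames=[5,-]
Step 2: ref 5 → HIT, frames=[5,-]
Step 3: ref 3 → FAULT, frames=[5,3]
Step 4: ref 5 → HIT, frames=[5,3]
Step 5: ref 2 → FAULT (evict 5), frames=[2,3]
Step 6: ref 2 → HIT, frames=[2,3]
Step 7: ref 3 → HIT, frames=[2,3]
Step 8: ref 2 → HIT, frames=[2,3]
Step 9: ref 2 → HIT, frames=[2,3]
Step 10: ref 3 → HIT, frames=[2,3]
Step 11: ref 7 → FAULT (evict 3), frames=[2,7]
Total faults: 4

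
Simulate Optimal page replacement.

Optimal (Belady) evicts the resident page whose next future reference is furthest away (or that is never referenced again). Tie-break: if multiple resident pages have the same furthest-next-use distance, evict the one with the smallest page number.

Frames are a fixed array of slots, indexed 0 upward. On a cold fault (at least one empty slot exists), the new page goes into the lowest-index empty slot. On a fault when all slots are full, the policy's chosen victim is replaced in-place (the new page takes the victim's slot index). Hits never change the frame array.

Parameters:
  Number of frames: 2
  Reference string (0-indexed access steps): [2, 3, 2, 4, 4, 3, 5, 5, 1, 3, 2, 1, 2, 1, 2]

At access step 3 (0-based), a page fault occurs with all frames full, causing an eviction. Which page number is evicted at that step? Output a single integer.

Answer: 2

Derivation:
Step 0: ref 2 -> FAULT, frames=[2,-]
Step 1: ref 3 -> FAULT, frames=[2,3]
Step 2: ref 2 -> HIT, frames=[2,3]
Step 3: ref 4 -> FAULT, evict 2, frames=[4,3]
At step 3: evicted page 2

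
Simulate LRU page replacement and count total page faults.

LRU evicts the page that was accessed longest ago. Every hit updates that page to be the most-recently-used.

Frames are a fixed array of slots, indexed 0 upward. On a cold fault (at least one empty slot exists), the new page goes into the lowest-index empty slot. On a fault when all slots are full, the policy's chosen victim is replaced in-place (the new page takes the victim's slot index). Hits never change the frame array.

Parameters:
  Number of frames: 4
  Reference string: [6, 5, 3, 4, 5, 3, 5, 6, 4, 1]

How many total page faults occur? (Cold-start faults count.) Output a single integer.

Step 0: ref 6 → FAULT, frames=[6,-,-,-]
Step 1: ref 5 → FAULT, frames=[6,5,-,-]
Step 2: ref 3 → FAULT, frames=[6,5,3,-]
Step 3: ref 4 → FAULT, frames=[6,5,3,4]
Step 4: ref 5 → HIT, frames=[6,5,3,4]
Step 5: ref 3 → HIT, frames=[6,5,3,4]
Step 6: ref 5 → HIT, frames=[6,5,3,4]
Step 7: ref 6 → HIT, frames=[6,5,3,4]
Step 8: ref 4 → HIT, frames=[6,5,3,4]
Step 9: ref 1 → FAULT (evict 3), frames=[6,5,1,4]
Total faults: 5

Answer: 5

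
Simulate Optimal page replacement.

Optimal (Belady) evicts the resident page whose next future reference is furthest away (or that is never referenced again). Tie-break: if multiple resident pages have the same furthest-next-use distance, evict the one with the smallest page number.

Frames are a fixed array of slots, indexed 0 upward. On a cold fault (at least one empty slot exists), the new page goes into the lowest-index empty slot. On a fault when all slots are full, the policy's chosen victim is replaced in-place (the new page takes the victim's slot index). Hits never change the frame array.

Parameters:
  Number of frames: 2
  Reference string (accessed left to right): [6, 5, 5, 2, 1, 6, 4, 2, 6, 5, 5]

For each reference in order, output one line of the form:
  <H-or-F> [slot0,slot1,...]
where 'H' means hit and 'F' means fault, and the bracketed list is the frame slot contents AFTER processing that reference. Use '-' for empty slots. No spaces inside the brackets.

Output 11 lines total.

F [6,-]
F [6,5]
H [6,5]
F [6,2]
F [6,1]
H [6,1]
F [6,4]
F [6,2]
H [6,2]
F [6,5]
H [6,5]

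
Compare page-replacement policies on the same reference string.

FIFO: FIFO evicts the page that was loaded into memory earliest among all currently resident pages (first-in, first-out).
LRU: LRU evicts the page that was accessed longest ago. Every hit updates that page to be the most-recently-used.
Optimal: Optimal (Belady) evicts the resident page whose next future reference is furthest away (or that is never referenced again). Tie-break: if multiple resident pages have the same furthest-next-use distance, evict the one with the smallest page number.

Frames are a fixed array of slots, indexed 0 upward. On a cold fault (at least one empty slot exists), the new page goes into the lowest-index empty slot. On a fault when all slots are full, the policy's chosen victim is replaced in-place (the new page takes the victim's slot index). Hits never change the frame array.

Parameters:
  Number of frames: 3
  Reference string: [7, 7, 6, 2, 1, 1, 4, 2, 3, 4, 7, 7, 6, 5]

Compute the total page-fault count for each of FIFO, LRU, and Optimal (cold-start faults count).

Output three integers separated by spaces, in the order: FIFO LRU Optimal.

Answer: 9 9 8

Derivation:
--- FIFO ---
  step 0: ref 7 -> FAULT, frames=[7,-,-] (faults so far: 1)
  step 1: ref 7 -> HIT, frames=[7,-,-] (faults so far: 1)
  step 2: ref 6 -> FAULT, frames=[7,6,-] (faults so far: 2)
  step 3: ref 2 -> FAULT, frames=[7,6,2] (faults so far: 3)
  step 4: ref 1 -> FAULT, evict 7, frames=[1,6,2] (faults so far: 4)
  step 5: ref 1 -> HIT, frames=[1,6,2] (faults so far: 4)
  step 6: ref 4 -> FAULT, evict 6, frames=[1,4,2] (faults so far: 5)
  step 7: ref 2 -> HIT, frames=[1,4,2] (faults so far: 5)
  step 8: ref 3 -> FAULT, evict 2, frames=[1,4,3] (faults so far: 6)
  step 9: ref 4 -> HIT, frames=[1,4,3] (faults so far: 6)
  step 10: ref 7 -> FAULT, evict 1, frames=[7,4,3] (faults so far: 7)
  step 11: ref 7 -> HIT, frames=[7,4,3] (faults so far: 7)
  step 12: ref 6 -> FAULT, evict 4, frames=[7,6,3] (faults so far: 8)
  step 13: ref 5 -> FAULT, evict 3, frames=[7,6,5] (faults so far: 9)
  FIFO total faults: 9
--- LRU ---
  step 0: ref 7 -> FAULT, frames=[7,-,-] (faults so far: 1)
  step 1: ref 7 -> HIT, frames=[7,-,-] (faults so far: 1)
  step 2: ref 6 -> FAULT, frames=[7,6,-] (faults so far: 2)
  step 3: ref 2 -> FAULT, frames=[7,6,2] (faults so far: 3)
  step 4: ref 1 -> FAULT, evict 7, frames=[1,6,2] (faults so far: 4)
  step 5: ref 1 -> HIT, frames=[1,6,2] (faults so far: 4)
  step 6: ref 4 -> FAULT, evict 6, frames=[1,4,2] (faults so far: 5)
  step 7: ref 2 -> HIT, frames=[1,4,2] (faults so far: 5)
  step 8: ref 3 -> FAULT, evict 1, frames=[3,4,2] (faults so far: 6)
  step 9: ref 4 -> HIT, frames=[3,4,2] (faults so far: 6)
  step 10: ref 7 -> FAULT, evict 2, frames=[3,4,7] (faults so far: 7)
  step 11: ref 7 -> HIT, frames=[3,4,7] (faults so far: 7)
  step 12: ref 6 -> FAULT, evict 3, frames=[6,4,7] (faults so far: 8)
  step 13: ref 5 -> FAULT, evict 4, frames=[6,5,7] (faults so far: 9)
  LRU total faults: 9
--- Optimal ---
  step 0: ref 7 -> FAULT, frames=[7,-,-] (faults so far: 1)
  step 1: ref 7 -> HIT, frames=[7,-,-] (faults so far: 1)
  step 2: ref 6 -> FAULT, frames=[7,6,-] (faults so far: 2)
  step 3: ref 2 -> FAULT, frames=[7,6,2] (faults so far: 3)
  step 4: ref 1 -> FAULT, evict 6, frames=[7,1,2] (faults so far: 4)
  step 5: ref 1 -> HIT, frames=[7,1,2] (faults so far: 4)
  step 6: ref 4 -> FAULT, evict 1, frames=[7,4,2] (faults so far: 5)
  step 7: ref 2 -> HIT, frames=[7,4,2] (faults so far: 5)
  step 8: ref 3 -> FAULT, evict 2, frames=[7,4,3] (faults so far: 6)
  step 9: ref 4 -> HIT, frames=[7,4,3] (faults so far: 6)
  step 10: ref 7 -> HIT, frames=[7,4,3] (faults so far: 6)
  step 11: ref 7 -> HIT, frames=[7,4,3] (faults so far: 6)
  step 12: ref 6 -> FAULT, evict 3, frames=[7,4,6] (faults so far: 7)
  step 13: ref 5 -> FAULT, evict 4, frames=[7,5,6] (faults so far: 8)
  Optimal total faults: 8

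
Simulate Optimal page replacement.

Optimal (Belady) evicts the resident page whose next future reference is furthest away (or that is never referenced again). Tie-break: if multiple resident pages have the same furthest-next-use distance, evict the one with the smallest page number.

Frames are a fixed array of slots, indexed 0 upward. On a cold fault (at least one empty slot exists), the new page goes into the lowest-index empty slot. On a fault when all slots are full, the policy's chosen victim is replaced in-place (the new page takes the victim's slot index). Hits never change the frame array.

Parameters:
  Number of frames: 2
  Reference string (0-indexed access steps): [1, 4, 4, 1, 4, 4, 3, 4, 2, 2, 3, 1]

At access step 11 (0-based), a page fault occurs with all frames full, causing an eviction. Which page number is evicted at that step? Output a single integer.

Step 0: ref 1 -> FAULT, frames=[1,-]
Step 1: ref 4 -> FAULT, frames=[1,4]
Step 2: ref 4 -> HIT, frames=[1,4]
Step 3: ref 1 -> HIT, frames=[1,4]
Step 4: ref 4 -> HIT, frames=[1,4]
Step 5: ref 4 -> HIT, frames=[1,4]
Step 6: ref 3 -> FAULT, evict 1, frames=[3,4]
Step 7: ref 4 -> HIT, frames=[3,4]
Step 8: ref 2 -> FAULT, evict 4, frames=[3,2]
Step 9: ref 2 -> HIT, frames=[3,2]
Step 10: ref 3 -> HIT, frames=[3,2]
Step 11: ref 1 -> FAULT, evict 2, frames=[3,1]
At step 11: evicted page 2

Answer: 2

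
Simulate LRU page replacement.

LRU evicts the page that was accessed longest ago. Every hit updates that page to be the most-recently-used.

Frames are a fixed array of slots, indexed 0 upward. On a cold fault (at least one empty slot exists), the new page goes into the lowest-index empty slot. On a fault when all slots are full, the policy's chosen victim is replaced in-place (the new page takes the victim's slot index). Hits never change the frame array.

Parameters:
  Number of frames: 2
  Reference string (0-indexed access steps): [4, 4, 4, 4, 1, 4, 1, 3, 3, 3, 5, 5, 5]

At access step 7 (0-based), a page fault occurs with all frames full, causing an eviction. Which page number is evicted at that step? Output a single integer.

Answer: 4

Derivation:
Step 0: ref 4 -> FAULT, frames=[4,-]
Step 1: ref 4 -> HIT, frames=[4,-]
Step 2: ref 4 -> HIT, frames=[4,-]
Step 3: ref 4 -> HIT, frames=[4,-]
Step 4: ref 1 -> FAULT, frames=[4,1]
Step 5: ref 4 -> HIT, frames=[4,1]
Step 6: ref 1 -> HIT, frames=[4,1]
Step 7: ref 3 -> FAULT, evict 4, frames=[3,1]
At step 7: evicted page 4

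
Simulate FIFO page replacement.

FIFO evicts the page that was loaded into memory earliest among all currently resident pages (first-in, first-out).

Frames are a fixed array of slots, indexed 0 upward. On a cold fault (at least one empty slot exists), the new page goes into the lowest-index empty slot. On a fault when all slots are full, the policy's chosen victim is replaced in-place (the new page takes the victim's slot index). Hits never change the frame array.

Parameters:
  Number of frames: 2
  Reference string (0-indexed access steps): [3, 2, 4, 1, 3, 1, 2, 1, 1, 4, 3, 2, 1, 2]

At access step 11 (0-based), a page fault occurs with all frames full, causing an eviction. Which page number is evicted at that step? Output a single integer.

Step 0: ref 3 -> FAULT, frames=[3,-]
Step 1: ref 2 -> FAULT, frames=[3,2]
Step 2: ref 4 -> FAULT, evict 3, frames=[4,2]
Step 3: ref 1 -> FAULT, evict 2, frames=[4,1]
Step 4: ref 3 -> FAULT, evict 4, frames=[3,1]
Step 5: ref 1 -> HIT, frames=[3,1]
Step 6: ref 2 -> FAULT, evict 1, frames=[3,2]
Step 7: ref 1 -> FAULT, evict 3, frames=[1,2]
Step 8: ref 1 -> HIT, frames=[1,2]
Step 9: ref 4 -> FAULT, evict 2, frames=[1,4]
Step 10: ref 3 -> FAULT, evict 1, frames=[3,4]
Step 11: ref 2 -> FAULT, evict 4, frames=[3,2]
At step 11: evicted page 4

Answer: 4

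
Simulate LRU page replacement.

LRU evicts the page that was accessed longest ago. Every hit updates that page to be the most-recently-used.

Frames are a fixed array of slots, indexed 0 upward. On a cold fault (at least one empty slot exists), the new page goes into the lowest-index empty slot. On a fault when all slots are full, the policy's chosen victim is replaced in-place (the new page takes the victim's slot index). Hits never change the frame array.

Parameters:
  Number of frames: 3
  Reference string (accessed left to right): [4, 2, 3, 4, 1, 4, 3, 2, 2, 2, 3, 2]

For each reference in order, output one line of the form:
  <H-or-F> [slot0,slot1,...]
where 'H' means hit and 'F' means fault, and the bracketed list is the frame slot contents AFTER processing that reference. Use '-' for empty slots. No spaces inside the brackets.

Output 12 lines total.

F [4,-,-]
F [4,2,-]
F [4,2,3]
H [4,2,3]
F [4,1,3]
H [4,1,3]
H [4,1,3]
F [4,2,3]
H [4,2,3]
H [4,2,3]
H [4,2,3]
H [4,2,3]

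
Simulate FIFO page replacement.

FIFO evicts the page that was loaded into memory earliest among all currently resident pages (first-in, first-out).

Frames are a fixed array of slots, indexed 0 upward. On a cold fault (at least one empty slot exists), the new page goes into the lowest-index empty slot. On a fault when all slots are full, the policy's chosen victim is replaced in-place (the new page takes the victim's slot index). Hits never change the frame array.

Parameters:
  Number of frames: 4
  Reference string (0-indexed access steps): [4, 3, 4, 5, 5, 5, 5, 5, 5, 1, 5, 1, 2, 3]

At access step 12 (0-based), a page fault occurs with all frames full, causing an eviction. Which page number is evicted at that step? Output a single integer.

Answer: 4

Derivation:
Step 0: ref 4 -> FAULT, frames=[4,-,-,-]
Step 1: ref 3 -> FAULT, frames=[4,3,-,-]
Step 2: ref 4 -> HIT, frames=[4,3,-,-]
Step 3: ref 5 -> FAULT, frames=[4,3,5,-]
Step 4: ref 5 -> HIT, frames=[4,3,5,-]
Step 5: ref 5 -> HIT, frames=[4,3,5,-]
Step 6: ref 5 -> HIT, frames=[4,3,5,-]
Step 7: ref 5 -> HIT, frames=[4,3,5,-]
Step 8: ref 5 -> HIT, frames=[4,3,5,-]
Step 9: ref 1 -> FAULT, frames=[4,3,5,1]
Step 10: ref 5 -> HIT, frames=[4,3,5,1]
Step 11: ref 1 -> HIT, frames=[4,3,5,1]
Step 12: ref 2 -> FAULT, evict 4, frames=[2,3,5,1]
At step 12: evicted page 4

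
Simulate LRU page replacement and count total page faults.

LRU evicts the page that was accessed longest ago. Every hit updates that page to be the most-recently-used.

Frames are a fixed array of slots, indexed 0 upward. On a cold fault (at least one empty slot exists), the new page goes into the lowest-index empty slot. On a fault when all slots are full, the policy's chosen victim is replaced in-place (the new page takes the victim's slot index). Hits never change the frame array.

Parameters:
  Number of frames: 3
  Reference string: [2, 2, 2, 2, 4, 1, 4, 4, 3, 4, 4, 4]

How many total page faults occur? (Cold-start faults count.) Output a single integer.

Answer: 4

Derivation:
Step 0: ref 2 → FAULT, frames=[2,-,-]
Step 1: ref 2 → HIT, frames=[2,-,-]
Step 2: ref 2 → HIT, frames=[2,-,-]
Step 3: ref 2 → HIT, frames=[2,-,-]
Step 4: ref 4 → FAULT, frames=[2,4,-]
Step 5: ref 1 → FAULT, frames=[2,4,1]
Step 6: ref 4 → HIT, frames=[2,4,1]
Step 7: ref 4 → HIT, frames=[2,4,1]
Step 8: ref 3 → FAULT (evict 2), frames=[3,4,1]
Step 9: ref 4 → HIT, frames=[3,4,1]
Step 10: ref 4 → HIT, frames=[3,4,1]
Step 11: ref 4 → HIT, frames=[3,4,1]
Total faults: 4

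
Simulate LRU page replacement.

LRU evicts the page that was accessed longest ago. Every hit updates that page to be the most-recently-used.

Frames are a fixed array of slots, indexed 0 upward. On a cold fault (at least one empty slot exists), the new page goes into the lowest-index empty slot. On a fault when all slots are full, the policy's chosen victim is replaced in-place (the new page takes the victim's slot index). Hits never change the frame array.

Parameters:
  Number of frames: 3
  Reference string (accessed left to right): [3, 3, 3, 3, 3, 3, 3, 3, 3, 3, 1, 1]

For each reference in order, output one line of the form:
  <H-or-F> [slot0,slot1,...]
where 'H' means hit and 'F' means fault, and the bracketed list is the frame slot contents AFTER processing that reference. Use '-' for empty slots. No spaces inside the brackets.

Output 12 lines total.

F [3,-,-]
H [3,-,-]
H [3,-,-]
H [3,-,-]
H [3,-,-]
H [3,-,-]
H [3,-,-]
H [3,-,-]
H [3,-,-]
H [3,-,-]
F [3,1,-]
H [3,1,-]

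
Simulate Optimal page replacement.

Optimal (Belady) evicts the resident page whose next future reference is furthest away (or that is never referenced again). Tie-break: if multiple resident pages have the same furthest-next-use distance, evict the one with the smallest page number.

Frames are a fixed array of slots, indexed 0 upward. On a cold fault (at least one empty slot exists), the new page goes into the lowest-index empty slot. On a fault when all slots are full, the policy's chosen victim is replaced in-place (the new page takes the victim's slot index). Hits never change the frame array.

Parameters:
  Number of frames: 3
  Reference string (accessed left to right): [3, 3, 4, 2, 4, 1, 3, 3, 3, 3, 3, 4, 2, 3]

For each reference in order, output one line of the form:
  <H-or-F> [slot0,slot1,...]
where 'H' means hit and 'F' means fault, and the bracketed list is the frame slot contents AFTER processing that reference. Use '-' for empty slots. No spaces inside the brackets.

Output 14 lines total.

F [3,-,-]
H [3,-,-]
F [3,4,-]
F [3,4,2]
H [3,4,2]
F [3,4,1]
H [3,4,1]
H [3,4,1]
H [3,4,1]
H [3,4,1]
H [3,4,1]
H [3,4,1]
F [3,4,2]
H [3,4,2]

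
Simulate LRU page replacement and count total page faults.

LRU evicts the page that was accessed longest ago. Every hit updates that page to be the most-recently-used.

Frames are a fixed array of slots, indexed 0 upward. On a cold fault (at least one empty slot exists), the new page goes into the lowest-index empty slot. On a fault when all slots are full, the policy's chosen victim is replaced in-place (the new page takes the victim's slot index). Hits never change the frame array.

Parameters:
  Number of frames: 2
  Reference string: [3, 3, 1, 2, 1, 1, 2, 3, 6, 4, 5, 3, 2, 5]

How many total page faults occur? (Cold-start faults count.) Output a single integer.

Answer: 10

Derivation:
Step 0: ref 3 → FAULT, frames=[3,-]
Step 1: ref 3 → HIT, frames=[3,-]
Step 2: ref 1 → FAULT, frames=[3,1]
Step 3: ref 2 → FAULT (evict 3), frames=[2,1]
Step 4: ref 1 → HIT, frames=[2,1]
Step 5: ref 1 → HIT, frames=[2,1]
Step 6: ref 2 → HIT, frames=[2,1]
Step 7: ref 3 → FAULT (evict 1), frames=[2,3]
Step 8: ref 6 → FAULT (evict 2), frames=[6,3]
Step 9: ref 4 → FAULT (evict 3), frames=[6,4]
Step 10: ref 5 → FAULT (evict 6), frames=[5,4]
Step 11: ref 3 → FAULT (evict 4), frames=[5,3]
Step 12: ref 2 → FAULT (evict 5), frames=[2,3]
Step 13: ref 5 → FAULT (evict 3), frames=[2,5]
Total faults: 10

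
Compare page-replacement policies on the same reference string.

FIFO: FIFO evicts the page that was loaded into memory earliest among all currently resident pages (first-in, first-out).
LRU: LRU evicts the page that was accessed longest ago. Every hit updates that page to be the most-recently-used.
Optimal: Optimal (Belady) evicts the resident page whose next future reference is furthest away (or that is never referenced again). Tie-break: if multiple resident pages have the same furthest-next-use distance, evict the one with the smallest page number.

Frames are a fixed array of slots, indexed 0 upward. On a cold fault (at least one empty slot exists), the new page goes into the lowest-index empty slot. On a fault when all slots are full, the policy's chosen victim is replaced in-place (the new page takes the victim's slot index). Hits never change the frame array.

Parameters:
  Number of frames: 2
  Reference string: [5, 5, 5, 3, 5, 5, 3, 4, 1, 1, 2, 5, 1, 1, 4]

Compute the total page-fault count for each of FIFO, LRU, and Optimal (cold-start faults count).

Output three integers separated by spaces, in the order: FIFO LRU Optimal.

--- FIFO ---
  step 0: ref 5 -> FAULT, frames=[5,-] (faults so far: 1)
  step 1: ref 5 -> HIT, frames=[5,-] (faults so far: 1)
  step 2: ref 5 -> HIT, frames=[5,-] (faults so far: 1)
  step 3: ref 3 -> FAULT, frames=[5,3] (faults so far: 2)
  step 4: ref 5 -> HIT, frames=[5,3] (faults so far: 2)
  step 5: ref 5 -> HIT, frames=[5,3] (faults so far: 2)
  step 6: ref 3 -> HIT, frames=[5,3] (faults so far: 2)
  step 7: ref 4 -> FAULT, evict 5, frames=[4,3] (faults so far: 3)
  step 8: ref 1 -> FAULT, evict 3, frames=[4,1] (faults so far: 4)
  step 9: ref 1 -> HIT, frames=[4,1] (faults so far: 4)
  step 10: ref 2 -> FAULT, evict 4, frames=[2,1] (faults so far: 5)
  step 11: ref 5 -> FAULT, evict 1, frames=[2,5] (faults so far: 6)
  step 12: ref 1 -> FAULT, evict 2, frames=[1,5] (faults so far: 7)
  step 13: ref 1 -> HIT, frames=[1,5] (faults so far: 7)
  step 14: ref 4 -> FAULT, evict 5, frames=[1,4] (faults so far: 8)
  FIFO total faults: 8
--- LRU ---
  step 0: ref 5 -> FAULT, frames=[5,-] (faults so far: 1)
  step 1: ref 5 -> HIT, frames=[5,-] (faults so far: 1)
  step 2: ref 5 -> HIT, frames=[5,-] (faults so far: 1)
  step 3: ref 3 -> FAULT, frames=[5,3] (faults so far: 2)
  step 4: ref 5 -> HIT, frames=[5,3] (faults so far: 2)
  step 5: ref 5 -> HIT, frames=[5,3] (faults so far: 2)
  step 6: ref 3 -> HIT, frames=[5,3] (faults so far: 2)
  step 7: ref 4 -> FAULT, evict 5, frames=[4,3] (faults so far: 3)
  step 8: ref 1 -> FAULT, evict 3, frames=[4,1] (faults so far: 4)
  step 9: ref 1 -> HIT, frames=[4,1] (faults so far: 4)
  step 10: ref 2 -> FAULT, evict 4, frames=[2,1] (faults so far: 5)
  step 11: ref 5 -> FAULT, evict 1, frames=[2,5] (faults so far: 6)
  step 12: ref 1 -> FAULT, evict 2, frames=[1,5] (faults so far: 7)
  step 13: ref 1 -> HIT, frames=[1,5] (faults so far: 7)
  step 14: ref 4 -> FAULT, evict 5, frames=[1,4] (faults so far: 8)
  LRU total faults: 8
--- Optimal ---
  step 0: ref 5 -> FAULT, frames=[5,-] (faults so far: 1)
  step 1: ref 5 -> HIT, frames=[5,-] (faults so far: 1)
  step 2: ref 5 -> HIT, frames=[5,-] (faults so far: 1)
  step 3: ref 3 -> FAULT, frames=[5,3] (faults so far: 2)
  step 4: ref 5 -> HIT, frames=[5,3] (faults so far: 2)
  step 5: ref 5 -> HIT, frames=[5,3] (faults so far: 2)
  step 6: ref 3 -> HIT, frames=[5,3] (faults so far: 2)
  step 7: ref 4 -> FAULT, evict 3, frames=[5,4] (faults so far: 3)
  step 8: ref 1 -> FAULT, evict 4, frames=[5,1] (faults so far: 4)
  step 9: ref 1 -> HIT, frames=[5,1] (faults so far: 4)
  step 10: ref 2 -> FAULT, evict 1, frames=[5,2] (faults so far: 5)
  step 11: ref 5 -> HIT, frames=[5,2] (faults so far: 5)
  step 12: ref 1 -> FAULT, evict 2, frames=[5,1] (faults so far: 6)
  step 13: ref 1 -> HIT, frames=[5,1] (faults so far: 6)
  step 14: ref 4 -> FAULT, evict 1, frames=[5,4] (faults so far: 7)
  Optimal total faults: 7

Answer: 8 8 7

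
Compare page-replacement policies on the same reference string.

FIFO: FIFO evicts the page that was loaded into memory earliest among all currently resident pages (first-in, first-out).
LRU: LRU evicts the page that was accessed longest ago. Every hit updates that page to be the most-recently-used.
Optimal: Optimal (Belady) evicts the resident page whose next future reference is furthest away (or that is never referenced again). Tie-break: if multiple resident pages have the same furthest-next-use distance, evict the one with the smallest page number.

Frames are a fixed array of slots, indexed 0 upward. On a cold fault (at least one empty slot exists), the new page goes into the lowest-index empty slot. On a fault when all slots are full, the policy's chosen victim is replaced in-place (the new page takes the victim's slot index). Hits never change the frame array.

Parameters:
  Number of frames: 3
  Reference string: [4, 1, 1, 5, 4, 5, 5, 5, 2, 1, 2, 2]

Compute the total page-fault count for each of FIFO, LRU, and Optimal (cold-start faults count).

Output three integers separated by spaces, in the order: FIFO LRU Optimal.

Answer: 4 5 4

Derivation:
--- FIFO ---
  step 0: ref 4 -> FAULT, frames=[4,-,-] (faults so far: 1)
  step 1: ref 1 -> FAULT, frames=[4,1,-] (faults so far: 2)
  step 2: ref 1 -> HIT, frames=[4,1,-] (faults so far: 2)
  step 3: ref 5 -> FAULT, frames=[4,1,5] (faults so far: 3)
  step 4: ref 4 -> HIT, frames=[4,1,5] (faults so far: 3)
  step 5: ref 5 -> HIT, frames=[4,1,5] (faults so far: 3)
  step 6: ref 5 -> HIT, frames=[4,1,5] (faults so far: 3)
  step 7: ref 5 -> HIT, frames=[4,1,5] (faults so far: 3)
  step 8: ref 2 -> FAULT, evict 4, frames=[2,1,5] (faults so far: 4)
  step 9: ref 1 -> HIT, frames=[2,1,5] (faults so far: 4)
  step 10: ref 2 -> HIT, frames=[2,1,5] (faults so far: 4)
  step 11: ref 2 -> HIT, frames=[2,1,5] (faults so far: 4)
  FIFO total faults: 4
--- LRU ---
  step 0: ref 4 -> FAULT, frames=[4,-,-] (faults so far: 1)
  step 1: ref 1 -> FAULT, frames=[4,1,-] (faults so far: 2)
  step 2: ref 1 -> HIT, frames=[4,1,-] (faults so far: 2)
  step 3: ref 5 -> FAULT, frames=[4,1,5] (faults so far: 3)
  step 4: ref 4 -> HIT, frames=[4,1,5] (faults so far: 3)
  step 5: ref 5 -> HIT, frames=[4,1,5] (faults so far: 3)
  step 6: ref 5 -> HIT, frames=[4,1,5] (faults so far: 3)
  step 7: ref 5 -> HIT, frames=[4,1,5] (faults so far: 3)
  step 8: ref 2 -> FAULT, evict 1, frames=[4,2,5] (faults so far: 4)
  step 9: ref 1 -> FAULT, evict 4, frames=[1,2,5] (faults so far: 5)
  step 10: ref 2 -> HIT, frames=[1,2,5] (faults so far: 5)
  step 11: ref 2 -> HIT, frames=[1,2,5] (faults so far: 5)
  LRU total faults: 5
--- Optimal ---
  step 0: ref 4 -> FAULT, frames=[4,-,-] (faults so far: 1)
  step 1: ref 1 -> FAULT, frames=[4,1,-] (faults so far: 2)
  step 2: ref 1 -> HIT, frames=[4,1,-] (faults so far: 2)
  step 3: ref 5 -> FAULT, frames=[4,1,5] (faults so far: 3)
  step 4: ref 4 -> HIT, frames=[4,1,5] (faults so far: 3)
  step 5: ref 5 -> HIT, frames=[4,1,5] (faults so far: 3)
  step 6: ref 5 -> HIT, frames=[4,1,5] (faults so far: 3)
  step 7: ref 5 -> HIT, frames=[4,1,5] (faults so far: 3)
  step 8: ref 2 -> FAULT, evict 4, frames=[2,1,5] (faults so far: 4)
  step 9: ref 1 -> HIT, frames=[2,1,5] (faults so far: 4)
  step 10: ref 2 -> HIT, frames=[2,1,5] (faults so far: 4)
  step 11: ref 2 -> HIT, frames=[2,1,5] (faults so far: 4)
  Optimal total faults: 4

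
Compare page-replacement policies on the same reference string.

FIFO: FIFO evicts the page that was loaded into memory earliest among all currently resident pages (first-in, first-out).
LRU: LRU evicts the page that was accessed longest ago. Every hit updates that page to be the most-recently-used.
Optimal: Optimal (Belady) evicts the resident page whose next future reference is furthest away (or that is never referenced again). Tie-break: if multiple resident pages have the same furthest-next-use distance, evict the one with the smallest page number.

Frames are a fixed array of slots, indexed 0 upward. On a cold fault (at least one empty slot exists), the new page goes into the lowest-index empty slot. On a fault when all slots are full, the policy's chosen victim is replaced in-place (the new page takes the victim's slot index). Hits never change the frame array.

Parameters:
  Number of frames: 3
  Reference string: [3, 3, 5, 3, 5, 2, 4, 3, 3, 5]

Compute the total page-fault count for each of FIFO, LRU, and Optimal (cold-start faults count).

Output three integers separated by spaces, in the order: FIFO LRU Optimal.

Answer: 6 6 4

Derivation:
--- FIFO ---
  step 0: ref 3 -> FAULT, frames=[3,-,-] (faults so far: 1)
  step 1: ref 3 -> HIT, frames=[3,-,-] (faults so far: 1)
  step 2: ref 5 -> FAULT, frames=[3,5,-] (faults so far: 2)
  step 3: ref 3 -> HIT, frames=[3,5,-] (faults so far: 2)
  step 4: ref 5 -> HIT, frames=[3,5,-] (faults so far: 2)
  step 5: ref 2 -> FAULT, frames=[3,5,2] (faults so far: 3)
  step 6: ref 4 -> FAULT, evict 3, frames=[4,5,2] (faults so far: 4)
  step 7: ref 3 -> FAULT, evict 5, frames=[4,3,2] (faults so far: 5)
  step 8: ref 3 -> HIT, frames=[4,3,2] (faults so far: 5)
  step 9: ref 5 -> FAULT, evict 2, frames=[4,3,5] (faults so far: 6)
  FIFO total faults: 6
--- LRU ---
  step 0: ref 3 -> FAULT, frames=[3,-,-] (faults so far: 1)
  step 1: ref 3 -> HIT, frames=[3,-,-] (faults so far: 1)
  step 2: ref 5 -> FAULT, frames=[3,5,-] (faults so far: 2)
  step 3: ref 3 -> HIT, frames=[3,5,-] (faults so far: 2)
  step 4: ref 5 -> HIT, frames=[3,5,-] (faults so far: 2)
  step 5: ref 2 -> FAULT, frames=[3,5,2] (faults so far: 3)
  step 6: ref 4 -> FAULT, evict 3, frames=[4,5,2] (faults so far: 4)
  step 7: ref 3 -> FAULT, evict 5, frames=[4,3,2] (faults so far: 5)
  step 8: ref 3 -> HIT, frames=[4,3,2] (faults so far: 5)
  step 9: ref 5 -> FAULT, evict 2, frames=[4,3,5] (faults so far: 6)
  LRU total faults: 6
--- Optimal ---
  step 0: ref 3 -> FAULT, frames=[3,-,-] (faults so far: 1)
  step 1: ref 3 -> HIT, frames=[3,-,-] (faults so far: 1)
  step 2: ref 5 -> FAULT, frames=[3,5,-] (faults so far: 2)
  step 3: ref 3 -> HIT, frames=[3,5,-] (faults so far: 2)
  step 4: ref 5 -> HIT, frames=[3,5,-] (faults so far: 2)
  step 5: ref 2 -> FAULT, frames=[3,5,2] (faults so far: 3)
  step 6: ref 4 -> FAULT, evict 2, frames=[3,5,4] (faults so far: 4)
  step 7: ref 3 -> HIT, frames=[3,5,4] (faults so far: 4)
  step 8: ref 3 -> HIT, frames=[3,5,4] (faults so far: 4)
  step 9: ref 5 -> HIT, frames=[3,5,4] (faults so far: 4)
  Optimal total faults: 4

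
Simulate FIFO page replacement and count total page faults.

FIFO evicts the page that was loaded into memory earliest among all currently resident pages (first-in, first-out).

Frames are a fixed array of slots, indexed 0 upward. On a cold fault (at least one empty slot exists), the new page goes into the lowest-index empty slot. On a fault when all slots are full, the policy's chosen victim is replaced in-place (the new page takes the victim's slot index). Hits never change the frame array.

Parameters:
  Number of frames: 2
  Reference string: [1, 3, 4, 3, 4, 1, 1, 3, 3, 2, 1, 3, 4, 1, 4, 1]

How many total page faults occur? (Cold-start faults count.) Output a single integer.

Step 0: ref 1 → FAULT, frames=[1,-]
Step 1: ref 3 → FAULT, frames=[1,3]
Step 2: ref 4 → FAULT (evict 1), frames=[4,3]
Step 3: ref 3 → HIT, frames=[4,3]
Step 4: ref 4 → HIT, frames=[4,3]
Step 5: ref 1 → FAULT (evict 3), frames=[4,1]
Step 6: ref 1 → HIT, frames=[4,1]
Step 7: ref 3 → FAULT (evict 4), frames=[3,1]
Step 8: ref 3 → HIT, frames=[3,1]
Step 9: ref 2 → FAULT (evict 1), frames=[3,2]
Step 10: ref 1 → FAULT (evict 3), frames=[1,2]
Step 11: ref 3 → FAULT (evict 2), frames=[1,3]
Step 12: ref 4 → FAULT (evict 1), frames=[4,3]
Step 13: ref 1 → FAULT (evict 3), frames=[4,1]
Step 14: ref 4 → HIT, frames=[4,1]
Step 15: ref 1 → HIT, frames=[4,1]
Total faults: 10

Answer: 10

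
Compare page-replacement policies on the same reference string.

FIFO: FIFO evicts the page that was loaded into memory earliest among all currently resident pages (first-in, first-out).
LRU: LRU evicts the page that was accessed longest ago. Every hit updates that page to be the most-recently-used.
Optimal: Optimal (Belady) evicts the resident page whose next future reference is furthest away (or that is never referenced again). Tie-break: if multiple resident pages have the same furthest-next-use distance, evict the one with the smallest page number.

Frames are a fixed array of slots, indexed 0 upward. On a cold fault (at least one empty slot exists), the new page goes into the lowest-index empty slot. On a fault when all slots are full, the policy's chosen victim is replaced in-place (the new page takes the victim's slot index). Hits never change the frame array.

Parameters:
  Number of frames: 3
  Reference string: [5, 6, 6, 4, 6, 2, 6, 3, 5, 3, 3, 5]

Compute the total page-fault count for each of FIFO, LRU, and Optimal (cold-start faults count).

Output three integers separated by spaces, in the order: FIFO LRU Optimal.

--- FIFO ---
  step 0: ref 5 -> FAULT, frames=[5,-,-] (faults so far: 1)
  step 1: ref 6 -> FAULT, frames=[5,6,-] (faults so far: 2)
  step 2: ref 6 -> HIT, frames=[5,6,-] (faults so far: 2)
  step 3: ref 4 -> FAULT, frames=[5,6,4] (faults so far: 3)
  step 4: ref 6 -> HIT, frames=[5,6,4] (faults so far: 3)
  step 5: ref 2 -> FAULT, evict 5, frames=[2,6,4] (faults so far: 4)
  step 6: ref 6 -> HIT, frames=[2,6,4] (faults so far: 4)
  step 7: ref 3 -> FAULT, evict 6, frames=[2,3,4] (faults so far: 5)
  step 8: ref 5 -> FAULT, evict 4, frames=[2,3,5] (faults so far: 6)
  step 9: ref 3 -> HIT, frames=[2,3,5] (faults so far: 6)
  step 10: ref 3 -> HIT, frames=[2,3,5] (faults so far: 6)
  step 11: ref 5 -> HIT, frames=[2,3,5] (faults so far: 6)
  FIFO total faults: 6
--- LRU ---
  step 0: ref 5 -> FAULT, frames=[5,-,-] (faults so far: 1)
  step 1: ref 6 -> FAULT, frames=[5,6,-] (faults so far: 2)
  step 2: ref 6 -> HIT, frames=[5,6,-] (faults so far: 2)
  step 3: ref 4 -> FAULT, frames=[5,6,4] (faults so far: 3)
  step 4: ref 6 -> HIT, frames=[5,6,4] (faults so far: 3)
  step 5: ref 2 -> FAULT, evict 5, frames=[2,6,4] (faults so far: 4)
  step 6: ref 6 -> HIT, frames=[2,6,4] (faults so far: 4)
  step 7: ref 3 -> FAULT, evict 4, frames=[2,6,3] (faults so far: 5)
  step 8: ref 5 -> FAULT, evict 2, frames=[5,6,3] (faults so far: 6)
  step 9: ref 3 -> HIT, frames=[5,6,3] (faults so far: 6)
  step 10: ref 3 -> HIT, frames=[5,6,3] (faults so far: 6)
  step 11: ref 5 -> HIT, frames=[5,6,3] (faults so far: 6)
  LRU total faults: 6
--- Optimal ---
  step 0: ref 5 -> FAULT, frames=[5,-,-] (faults so far: 1)
  step 1: ref 6 -> FAULT, frames=[5,6,-] (faults so far: 2)
  step 2: ref 6 -> HIT, frames=[5,6,-] (faults so far: 2)
  step 3: ref 4 -> FAULT, frames=[5,6,4] (faults so far: 3)
  step 4: ref 6 -> HIT, frames=[5,6,4] (faults so far: 3)
  step 5: ref 2 -> FAULT, evict 4, frames=[5,6,2] (faults so far: 4)
  step 6: ref 6 -> HIT, frames=[5,6,2] (faults so far: 4)
  step 7: ref 3 -> FAULT, evict 2, frames=[5,6,3] (faults so far: 5)
  step 8: ref 5 -> HIT, frames=[5,6,3] (faults so far: 5)
  step 9: ref 3 -> HIT, frames=[5,6,3] (faults so far: 5)
  step 10: ref 3 -> HIT, frames=[5,6,3] (faults so far: 5)
  step 11: ref 5 -> HIT, frames=[5,6,3] (faults so far: 5)
  Optimal total faults: 5

Answer: 6 6 5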